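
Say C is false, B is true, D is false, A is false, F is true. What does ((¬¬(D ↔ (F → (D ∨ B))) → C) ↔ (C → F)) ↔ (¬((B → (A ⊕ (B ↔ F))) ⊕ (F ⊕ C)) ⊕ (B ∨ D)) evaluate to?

D ∨ B = False ∨ True = True
F → (D ∨ B) = True → True = True
D ↔ (F → (D ∨ B)) = False ↔ True = False
¬(D ↔ (F → (D ∨ B))) = ¬False = True
¬¬(D ↔ (F → (D ∨ B))) = ¬True = False
¬¬(D ↔ (F → (D ∨ B))) → C = False → False = True
C → F = False → True = True
(¬¬(D ↔ (F → (D ∨ B))) → C) ↔ (C → F) = True ↔ True = True
B ↔ F = True ↔ True = True
A ⊕ (B ↔ F) = False ⊕ True = True
B → (A ⊕ (B ↔ F)) = True → True = True
F ⊕ C = True ⊕ False = True
(B → (A ⊕ (B ↔ F))) ⊕ (F ⊕ C) = True ⊕ True = False
¬((B → (A ⊕ (B ↔ F))) ⊕ (F ⊕ C)) = ¬False = True
B ∨ D = True ∨ False = True
¬((B → (A ⊕ (B ↔ F))) ⊕ (F ⊕ C)) ⊕ (B ∨ D) = True ⊕ True = False
((¬¬(D ↔ (F → (D ∨ B))) → C) ↔ (C → F)) ↔ (¬((B → (A ⊕ (B ↔ F))) ⊕ (F ⊕ C)) ⊕ (B ∨ D)) = True ↔ False = False

False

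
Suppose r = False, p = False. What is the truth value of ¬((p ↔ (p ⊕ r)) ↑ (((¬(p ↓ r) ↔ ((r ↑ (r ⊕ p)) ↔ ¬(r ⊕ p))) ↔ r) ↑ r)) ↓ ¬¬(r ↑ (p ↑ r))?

False

Substituting r=False, p=False:
p ⊕ r = False ⊕ False = False
p ↔ (p ⊕ r) = False ↔ False = True
p ↓ r = False ↓ False = True
¬(p ↓ r) = ¬True = False
r ⊕ p = False ⊕ False = False
r ↑ (r ⊕ p) = False ↑ False = True
r ⊕ p = False ⊕ False = False
¬(r ⊕ p) = ¬False = True
(r ↑ (r ⊕ p)) ↔ ¬(r ⊕ p) = True ↔ True = True
¬(p ↓ r) ↔ ((r ↑ (r ⊕ p)) ↔ ¬(r ⊕ p)) = False ↔ True = False
(¬(p ↓ r) ↔ ((r ↑ (r ⊕ p)) ↔ ¬(r ⊕ p))) ↔ r = False ↔ False = True
((¬(p ↓ r) ↔ ((r ↑ (r ⊕ p)) ↔ ¬(r ⊕ p))) ↔ r) ↑ r = True ↑ False = True
(p ↔ (p ⊕ r)) ↑ (((¬(p ↓ r) ↔ ((r ↑ (r ⊕ p)) ↔ ¬(r ⊕ p))) ↔ r) ↑ r) = True ↑ True = False
¬((p ↔ (p ⊕ r)) ↑ (((¬(p ↓ r) ↔ ((r ↑ (r ⊕ p)) ↔ ¬(r ⊕ p))) ↔ r) ↑ r)) = ¬False = True
p ↑ r = False ↑ False = True
r ↑ (p ↑ r) = False ↑ True = True
¬(r ↑ (p ↑ r)) = ¬True = False
¬¬(r ↑ (p ↑ r)) = ¬False = True
¬((p ↔ (p ⊕ r)) ↑ (((¬(p ↓ r) ↔ ((r ↑ (r ⊕ p)) ↔ ¬(r ⊕ p))) ↔ r) ↑ r)) ↓ ¬¬(r ↑ (p ↑ r)) = True ↓ True = False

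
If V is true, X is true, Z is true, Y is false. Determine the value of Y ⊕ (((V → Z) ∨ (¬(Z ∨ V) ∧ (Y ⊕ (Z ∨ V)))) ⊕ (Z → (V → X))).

V → Z = True → True = True
Z ∨ V = True ∨ True = True
¬(Z ∨ V) = ¬True = False
Z ∨ V = True ∨ True = True
Y ⊕ (Z ∨ V) = False ⊕ True = True
¬(Z ∨ V) ∧ (Y ⊕ (Z ∨ V)) = False ∧ True = False
(V → Z) ∨ (¬(Z ∨ V) ∧ (Y ⊕ (Z ∨ V))) = True ∨ False = True
V → X = True → True = True
Z → (V → X) = True → True = True
((V → Z) ∨ (¬(Z ∨ V) ∧ (Y ⊕ (Z ∨ V)))) ⊕ (Z → (V → X)) = True ⊕ True = False
Y ⊕ (((V → Z) ∨ (¬(Z ∨ V) ∧ (Y ⊕ (Z ∨ V)))) ⊕ (Z → (V → X))) = False ⊕ False = False

False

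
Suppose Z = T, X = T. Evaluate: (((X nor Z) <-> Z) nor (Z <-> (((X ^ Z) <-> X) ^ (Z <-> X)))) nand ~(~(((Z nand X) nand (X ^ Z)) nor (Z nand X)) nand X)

X nor Z = T nor T = F
(X nor Z) <-> Z = F <-> T = F
X ^ Z = T ^ T = F
(X ^ Z) <-> X = F <-> T = F
Z <-> X = T <-> T = T
((X ^ Z) <-> X) ^ (Z <-> X) = F ^ T = T
Z <-> (((X ^ Z) <-> X) ^ (Z <-> X)) = T <-> T = T
((X nor Z) <-> Z) nor (Z <-> (((X ^ Z) <-> X) ^ (Z <-> X))) = F nor T = F
Z nand X = T nand T = F
X ^ Z = T ^ T = F
(Z nand X) nand (X ^ Z) = F nand F = T
Z nand X = T nand T = F
((Z nand X) nand (X ^ Z)) nor (Z nand X) = T nor F = F
~(((Z nand X) nand (X ^ Z)) nor (Z nand X)) = ~F = T
~(((Z nand X) nand (X ^ Z)) nor (Z nand X)) nand X = T nand T = F
~(~(((Z nand X) nand (X ^ Z)) nor (Z nand X)) nand X) = ~F = T
(((X nor Z) <-> Z) nor (Z <-> (((X ^ Z) <-> X) ^ (Z <-> X)))) nand ~(~(((Z nand X) nand (X ^ Z)) nor (Z nand X)) nand X) = F nand T = T

T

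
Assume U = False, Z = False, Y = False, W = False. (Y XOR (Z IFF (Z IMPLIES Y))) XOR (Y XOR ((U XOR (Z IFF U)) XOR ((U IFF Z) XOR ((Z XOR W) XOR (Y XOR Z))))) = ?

Substituting U=False, Z=False, Y=False, W=False:
Z IMPLIES Y = False IMPLIES False = True
Z IFF (Z IMPLIES Y) = False IFF True = False
Y XOR (Z IFF (Z IMPLIES Y)) = False XOR False = False
Z IFF U = False IFF False = True
U XOR (Z IFF U) = False XOR True = True
U IFF Z = False IFF False = True
Z XOR W = False XOR False = False
Y XOR Z = False XOR False = False
(Z XOR W) XOR (Y XOR Z) = False XOR False = False
(U IFF Z) XOR ((Z XOR W) XOR (Y XOR Z)) = True XOR False = True
(U XOR (Z IFF U)) XOR ((U IFF Z) XOR ((Z XOR W) XOR (Y XOR Z))) = True XOR True = False
Y XOR ((U XOR (Z IFF U)) XOR ((U IFF Z) XOR ((Z XOR W) XOR (Y XOR Z)))) = False XOR False = False
(Y XOR (Z IFF (Z IMPLIES Y))) XOR (Y XOR ((U XOR (Z IFF U)) XOR ((U IFF Z) XOR ((Z XOR W) XOR (Y XOR Z))))) = False XOR False = False

False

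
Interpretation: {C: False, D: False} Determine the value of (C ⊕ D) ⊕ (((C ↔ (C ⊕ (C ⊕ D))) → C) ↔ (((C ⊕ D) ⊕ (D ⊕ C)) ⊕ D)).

Substituting C=False, D=False:
C ⊕ D = False ⊕ False = False
C ⊕ D = False ⊕ False = False
C ⊕ (C ⊕ D) = False ⊕ False = False
C ↔ (C ⊕ (C ⊕ D)) = False ↔ False = True
(C ↔ (C ⊕ (C ⊕ D))) → C = True → False = False
C ⊕ D = False ⊕ False = False
D ⊕ C = False ⊕ False = False
(C ⊕ D) ⊕ (D ⊕ C) = False ⊕ False = False
((C ⊕ D) ⊕ (D ⊕ C)) ⊕ D = False ⊕ False = False
((C ↔ (C ⊕ (C ⊕ D))) → C) ↔ (((C ⊕ D) ⊕ (D ⊕ C)) ⊕ D) = False ↔ False = True
(C ⊕ D) ⊕ (((C ↔ (C ⊕ (C ⊕ D))) → C) ↔ (((C ⊕ D) ⊕ (D ⊕ C)) ⊕ D)) = False ⊕ True = True

True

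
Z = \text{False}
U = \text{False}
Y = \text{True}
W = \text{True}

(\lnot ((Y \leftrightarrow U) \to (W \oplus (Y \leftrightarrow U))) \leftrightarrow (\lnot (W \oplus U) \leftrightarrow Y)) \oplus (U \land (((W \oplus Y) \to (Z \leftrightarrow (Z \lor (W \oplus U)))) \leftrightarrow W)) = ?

\text{True}

Substituting Z=\text{False}, U=\text{False}, Y=\text{True}, W=\text{True}:
Y \leftrightarrow U = \text{True} \leftrightarrow \text{False} = \text{False}
Y \leftrightarrow U = \text{True} \leftrightarrow \text{False} = \text{False}
W \oplus (Y \leftrightarrow U) = \text{True} \oplus \text{False} = \text{True}
(Y \leftrightarrow U) \to (W \oplus (Y \leftrightarrow U)) = \text{False} \to \text{True} = \text{True}
\lnot ((Y \leftrightarrow U) \to (W \oplus (Y \leftrightarrow U))) = \lnot \text{True} = \text{False}
W \oplus U = \text{True} \oplus \text{False} = \text{True}
\lnot (W \oplus U) = \lnot \text{True} = \text{False}
\lnot (W \oplus U) \leftrightarrow Y = \text{False} \leftrightarrow \text{True} = \text{False}
\lnot ((Y \leftrightarrow U) \to (W \oplus (Y \leftrightarrow U))) \leftrightarrow (\lnot (W \oplus U) \leftrightarrow Y) = \text{False} \leftrightarrow \text{False} = \text{True}
W \oplus Y = \text{True} \oplus \text{True} = \text{False}
W \oplus U = \text{True} \oplus \text{False} = \text{True}
Z \lor (W \oplus U) = \text{False} \lor \text{True} = \text{True}
Z \leftrightarrow (Z \lor (W \oplus U)) = \text{False} \leftrightarrow \text{True} = \text{False}
(W \oplus Y) \to (Z \leftrightarrow (Z \lor (W \oplus U))) = \text{False} \to \text{False} = \text{True}
((W \oplus Y) \to (Z \leftrightarrow (Z \lor (W \oplus U)))) \leftrightarrow W = \text{True} \leftrightarrow \text{True} = \text{True}
U \land (((W \oplus Y) \to (Z \leftrightarrow (Z \lor (W \oplus U)))) \leftrightarrow W) = \text{False} \land \text{True} = \text{False}
(\lnot ((Y \leftrightarrow U) \to (W \oplus (Y \leftrightarrow U))) \leftrightarrow (\lnot (W \oplus U) \leftrightarrow Y)) \oplus (U \land (((W \oplus Y) \to (Z \leftrightarrow (Z \lor (W \oplus U)))) \leftrightarrow W)) = \text{True} \oplus \text{False} = \text{True}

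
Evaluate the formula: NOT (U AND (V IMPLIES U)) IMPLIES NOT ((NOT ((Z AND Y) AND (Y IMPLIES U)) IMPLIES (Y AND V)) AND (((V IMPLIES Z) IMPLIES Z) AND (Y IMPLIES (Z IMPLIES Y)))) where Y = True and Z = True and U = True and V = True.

True

V IMPLIES U = True IMPLIES True = True
U AND (V IMPLIES U) = True AND True = True
NOT (U AND (V IMPLIES U)) = NOT True = False
Z AND Y = True AND True = True
Y IMPLIES U = True IMPLIES True = True
(Z AND Y) AND (Y IMPLIES U) = True AND True = True
NOT ((Z AND Y) AND (Y IMPLIES U)) = NOT True = False
Y AND V = True AND True = True
NOT ((Z AND Y) AND (Y IMPLIES U)) IMPLIES (Y AND V) = False IMPLIES True = True
V IMPLIES Z = True IMPLIES True = True
(V IMPLIES Z) IMPLIES Z = True IMPLIES True = True
Z IMPLIES Y = True IMPLIES True = True
Y IMPLIES (Z IMPLIES Y) = True IMPLIES True = True
((V IMPLIES Z) IMPLIES Z) AND (Y IMPLIES (Z IMPLIES Y)) = True AND True = True
(NOT ((Z AND Y) AND (Y IMPLIES U)) IMPLIES (Y AND V)) AND (((V IMPLIES Z) IMPLIES Z) AND (Y IMPLIES (Z IMPLIES Y))) = True AND True = True
NOT ((NOT ((Z AND Y) AND (Y IMPLIES U)) IMPLIES (Y AND V)) AND (((V IMPLIES Z) IMPLIES Z) AND (Y IMPLIES (Z IMPLIES Y)))) = NOT True = False
NOT (U AND (V IMPLIES U)) IMPLIES NOT ((NOT ((Z AND Y) AND (Y IMPLIES U)) IMPLIES (Y AND V)) AND (((V IMPLIES Z) IMPLIES Z) AND (Y IMPLIES (Z IMPLIES Y)))) = False IMPLIES False = True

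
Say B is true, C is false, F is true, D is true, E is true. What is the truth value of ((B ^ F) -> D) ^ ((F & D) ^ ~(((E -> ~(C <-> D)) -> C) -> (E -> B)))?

False

B ^ F = True ^ True = False
(B ^ F) -> D = False -> True = True
F & D = True & True = True
C <-> D = False <-> True = False
~(C <-> D) = ~False = True
E -> ~(C <-> D) = True -> True = True
(E -> ~(C <-> D)) -> C = True -> False = False
E -> B = True -> True = True
((E -> ~(C <-> D)) -> C) -> (E -> B) = False -> True = True
~(((E -> ~(C <-> D)) -> C) -> (E -> B)) = ~True = False
(F & D) ^ ~(((E -> ~(C <-> D)) -> C) -> (E -> B)) = True ^ False = True
((B ^ F) -> D) ^ ((F & D) ^ ~(((E -> ~(C <-> D)) -> C) -> (E -> B))) = True ^ True = False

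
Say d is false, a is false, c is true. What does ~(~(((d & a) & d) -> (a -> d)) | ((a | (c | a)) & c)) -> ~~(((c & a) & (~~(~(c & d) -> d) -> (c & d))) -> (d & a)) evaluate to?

d & a = F & F = F
(d & a) & d = F & F = F
a -> d = F -> F = T
((d & a) & d) -> (a -> d) = F -> T = T
~(((d & a) & d) -> (a -> d)) = ~T = F
c | a = T | F = T
a | (c | a) = F | T = T
(a | (c | a)) & c = T & T = T
~(((d & a) & d) -> (a -> d)) | ((a | (c | a)) & c) = F | T = T
~(~(((d & a) & d) -> (a -> d)) | ((a | (c | a)) & c)) = ~T = F
c & a = T & F = F
c & d = T & F = F
~(c & d) = ~F = T
~(c & d) -> d = T -> F = F
~(~(c & d) -> d) = ~F = T
~~(~(c & d) -> d) = ~T = F
c & d = T & F = F
~~(~(c & d) -> d) -> (c & d) = F -> F = T
(c & a) & (~~(~(c & d) -> d) -> (c & d)) = F & T = F
d & a = F & F = F
((c & a) & (~~(~(c & d) -> d) -> (c & d))) -> (d & a) = F -> F = T
~(((c & a) & (~~(~(c & d) -> d) -> (c & d))) -> (d & a)) = ~T = F
~~(((c & a) & (~~(~(c & d) -> d) -> (c & d))) -> (d & a)) = ~F = T
~(~(((d & a) & d) -> (a -> d)) | ((a | (c | a)) & c)) -> ~~(((c & a) & (~~(~(c & d) -> d) -> (c & d))) -> (d & a)) = F -> T = T

T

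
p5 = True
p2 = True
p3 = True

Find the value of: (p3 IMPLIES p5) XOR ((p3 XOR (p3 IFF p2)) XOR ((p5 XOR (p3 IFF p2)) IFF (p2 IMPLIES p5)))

p3 IMPLIES p5 = True IMPLIES True = True
p3 IFF p2 = True IFF True = True
p3 XOR (p3 IFF p2) = True XOR True = False
p3 IFF p2 = True IFF True = True
p5 XOR (p3 IFF p2) = True XOR True = False
p2 IMPLIES p5 = True IMPLIES True = True
(p5 XOR (p3 IFF p2)) IFF (p2 IMPLIES p5) = False IFF True = False
(p3 XOR (p3 IFF p2)) XOR ((p5 XOR (p3 IFF p2)) IFF (p2 IMPLIES p5)) = False XOR False = False
(p3 IMPLIES p5) XOR ((p3 XOR (p3 IFF p2)) XOR ((p5 XOR (p3 IFF p2)) IFF (p2 IMPLIES p5))) = True XOR False = True

True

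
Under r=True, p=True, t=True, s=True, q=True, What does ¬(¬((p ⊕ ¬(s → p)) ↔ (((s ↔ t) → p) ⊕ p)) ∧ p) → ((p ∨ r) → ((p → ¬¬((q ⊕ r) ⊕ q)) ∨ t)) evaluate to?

s → p = True → True = True
¬(s → p) = ¬True = False
p ⊕ ¬(s → p) = True ⊕ False = True
s ↔ t = True ↔ True = True
(s ↔ t) → p = True → True = True
((s ↔ t) → p) ⊕ p = True ⊕ True = False
(p ⊕ ¬(s → p)) ↔ (((s ↔ t) → p) ⊕ p) = True ↔ False = False
¬((p ⊕ ¬(s → p)) ↔ (((s ↔ t) → p) ⊕ p)) = ¬False = True
¬((p ⊕ ¬(s → p)) ↔ (((s ↔ t) → p) ⊕ p)) ∧ p = True ∧ True = True
¬(¬((p ⊕ ¬(s → p)) ↔ (((s ↔ t) → p) ⊕ p)) ∧ p) = ¬True = False
p ∨ r = True ∨ True = True
q ⊕ r = True ⊕ True = False
(q ⊕ r) ⊕ q = False ⊕ True = True
¬((q ⊕ r) ⊕ q) = ¬True = False
¬¬((q ⊕ r) ⊕ q) = ¬False = True
p → ¬¬((q ⊕ r) ⊕ q) = True → True = True
(p → ¬¬((q ⊕ r) ⊕ q)) ∨ t = True ∨ True = True
(p ∨ r) → ((p → ¬¬((q ⊕ r) ⊕ q)) ∨ t) = True → True = True
¬(¬((p ⊕ ¬(s → p)) ↔ (((s ↔ t) → p) ⊕ p)) ∧ p) → ((p ∨ r) → ((p → ¬¬((q ⊕ r) ⊕ q)) ∨ t)) = False → True = True

True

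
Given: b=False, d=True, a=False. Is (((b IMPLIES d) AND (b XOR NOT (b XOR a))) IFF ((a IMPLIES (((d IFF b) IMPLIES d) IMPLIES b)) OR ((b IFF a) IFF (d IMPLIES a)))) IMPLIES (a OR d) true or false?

True

b IMPLIES d = False IMPLIES True = True
b XOR a = False XOR False = False
NOT (b XOR a) = NOT False = True
b XOR NOT (b XOR a) = False XOR True = True
(b IMPLIES d) AND (b XOR NOT (b XOR a)) = True AND True = True
d IFF b = True IFF False = False
(d IFF b) IMPLIES d = False IMPLIES True = True
((d IFF b) IMPLIES d) IMPLIES b = True IMPLIES False = False
a IMPLIES (((d IFF b) IMPLIES d) IMPLIES b) = False IMPLIES False = True
b IFF a = False IFF False = True
d IMPLIES a = True IMPLIES False = False
(b IFF a) IFF (d IMPLIES a) = True IFF False = False
(a IMPLIES (((d IFF b) IMPLIES d) IMPLIES b)) OR ((b IFF a) IFF (d IMPLIES a)) = True OR False = True
((b IMPLIES d) AND (b XOR NOT (b XOR a))) IFF ((a IMPLIES (((d IFF b) IMPLIES d) IMPLIES b)) OR ((b IFF a) IFF (d IMPLIES a))) = True IFF True = True
a OR d = False OR True = True
(((b IMPLIES d) AND (b XOR NOT (b XOR a))) IFF ((a IMPLIES (((d IFF b) IMPLIES d) IMPLIES b)) OR ((b IFF a) IFF (d IMPLIES a)))) IMPLIES (a OR d) = True IMPLIES True = True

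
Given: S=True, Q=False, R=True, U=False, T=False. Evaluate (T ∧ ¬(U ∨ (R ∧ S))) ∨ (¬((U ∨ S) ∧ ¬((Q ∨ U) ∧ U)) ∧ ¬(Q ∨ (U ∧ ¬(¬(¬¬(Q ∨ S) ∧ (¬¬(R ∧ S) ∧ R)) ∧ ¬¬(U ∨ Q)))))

R ∧ S = True ∧ True = True
U ∨ (R ∧ S) = False ∨ True = True
¬(U ∨ (R ∧ S)) = ¬True = False
T ∧ ¬(U ∨ (R ∧ S)) = False ∧ False = False
U ∨ S = False ∨ True = True
Q ∨ U = False ∨ False = False
(Q ∨ U) ∧ U = False ∧ False = False
¬((Q ∨ U) ∧ U) = ¬False = True
(U ∨ S) ∧ ¬((Q ∨ U) ∧ U) = True ∧ True = True
¬((U ∨ S) ∧ ¬((Q ∨ U) ∧ U)) = ¬True = False
Q ∨ S = False ∨ True = True
¬(Q ∨ S) = ¬True = False
¬¬(Q ∨ S) = ¬False = True
R ∧ S = True ∧ True = True
¬(R ∧ S) = ¬True = False
¬¬(R ∧ S) = ¬False = True
¬¬(R ∧ S) ∧ R = True ∧ True = True
¬¬(Q ∨ S) ∧ (¬¬(R ∧ S) ∧ R) = True ∧ True = True
¬(¬¬(Q ∨ S) ∧ (¬¬(R ∧ S) ∧ R)) = ¬True = False
U ∨ Q = False ∨ False = False
¬(U ∨ Q) = ¬False = True
¬¬(U ∨ Q) = ¬True = False
¬(¬¬(Q ∨ S) ∧ (¬¬(R ∧ S) ∧ R)) ∧ ¬¬(U ∨ Q) = False ∧ False = False
¬(¬(¬¬(Q ∨ S) ∧ (¬¬(R ∧ S) ∧ R)) ∧ ¬¬(U ∨ Q)) = ¬False = True
U ∧ ¬(¬(¬¬(Q ∨ S) ∧ (¬¬(R ∧ S) ∧ R)) ∧ ¬¬(U ∨ Q)) = False ∧ True = False
Q ∨ (U ∧ ¬(¬(¬¬(Q ∨ S) ∧ (¬¬(R ∧ S) ∧ R)) ∧ ¬¬(U ∨ Q))) = False ∨ False = False
¬(Q ∨ (U ∧ ¬(¬(¬¬(Q ∨ S) ∧ (¬¬(R ∧ S) ∧ R)) ∧ ¬¬(U ∨ Q)))) = ¬False = True
¬((U ∨ S) ∧ ¬((Q ∨ U) ∧ U)) ∧ ¬(Q ∨ (U ∧ ¬(¬(¬¬(Q ∨ S) ∧ (¬¬(R ∧ S) ∧ R)) ∧ ¬¬(U ∨ Q)))) = False ∧ True = False
(T ∧ ¬(U ∨ (R ∧ S))) ∨ (¬((U ∨ S) ∧ ¬((Q ∨ U) ∧ U)) ∧ ¬(Q ∨ (U ∧ ¬(¬(¬¬(Q ∨ S) ∧ (¬¬(R ∧ S) ∧ R)) ∧ ¬¬(U ∨ Q))))) = False ∨ False = False

False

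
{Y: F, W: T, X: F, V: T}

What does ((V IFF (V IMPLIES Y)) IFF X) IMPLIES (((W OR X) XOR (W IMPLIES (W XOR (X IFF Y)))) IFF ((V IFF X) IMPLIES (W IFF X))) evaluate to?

V IMPLIES Y = T IMPLIES F = F
V IFF (V IMPLIES Y) = T IFF F = F
(V IFF (V IMPLIES Y)) IFF X = F IFF F = T
W OR X = T OR F = T
X IFF Y = F IFF F = T
W XOR (X IFF Y) = T XOR T = F
W IMPLIES (W XOR (X IFF Y)) = T IMPLIES F = F
(W OR X) XOR (W IMPLIES (W XOR (X IFF Y))) = T XOR F = T
V IFF X = T IFF F = F
W IFF X = T IFF F = F
(V IFF X) IMPLIES (W IFF X) = F IMPLIES F = T
((W OR X) XOR (W IMPLIES (W XOR (X IFF Y)))) IFF ((V IFF X) IMPLIES (W IFF X)) = T IFF T = T
((V IFF (V IMPLIES Y)) IFF X) IMPLIES (((W OR X) XOR (W IMPLIES (W XOR (X IFF Y)))) IFF ((V IFF X) IMPLIES (W IFF X))) = T IMPLIES T = T

T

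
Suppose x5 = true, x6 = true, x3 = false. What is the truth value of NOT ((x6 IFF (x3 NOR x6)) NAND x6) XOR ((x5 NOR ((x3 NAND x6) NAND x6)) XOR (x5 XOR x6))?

Substituting x5=true, x6=true, x3=false:
x3 NOR x6 = false NOR true = false
x6 IFF (x3 NOR x6) = true IFF false = false
(x6 IFF (x3 NOR x6)) NAND x6 = false NAND true = true
NOT ((x6 IFF (x3 NOR x6)) NAND x6) = NOT true = false
x3 NAND x6 = false NAND true = true
(x3 NAND x6) NAND x6 = true NAND true = false
x5 NOR ((x3 NAND x6) NAND x6) = true NOR false = false
x5 XOR x6 = true XOR true = false
(x5 NOR ((x3 NAND x6) NAND x6)) XOR (x5 XOR x6) = false XOR false = false
NOT ((x6 IFF (x3 NOR x6)) NAND x6) XOR ((x5 NOR ((x3 NAND x6) NAND x6)) XOR (x5 XOR x6)) = false XOR false = false

false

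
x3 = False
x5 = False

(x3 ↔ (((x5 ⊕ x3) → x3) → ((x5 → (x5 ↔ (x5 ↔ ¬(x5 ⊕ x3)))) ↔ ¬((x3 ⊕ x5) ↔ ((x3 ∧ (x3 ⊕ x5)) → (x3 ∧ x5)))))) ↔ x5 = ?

True

Substituting x3=False, x5=False:
x5 ⊕ x3 = False ⊕ False = False
(x5 ⊕ x3) → x3 = False → False = True
x5 ⊕ x3 = False ⊕ False = False
¬(x5 ⊕ x3) = ¬False = True
x5 ↔ ¬(x5 ⊕ x3) = False ↔ True = False
x5 ↔ (x5 ↔ ¬(x5 ⊕ x3)) = False ↔ False = True
x5 → (x5 ↔ (x5 ↔ ¬(x5 ⊕ x3))) = False → True = True
x3 ⊕ x5 = False ⊕ False = False
x3 ⊕ x5 = False ⊕ False = False
x3 ∧ (x3 ⊕ x5) = False ∧ False = False
x3 ∧ x5 = False ∧ False = False
(x3 ∧ (x3 ⊕ x5)) → (x3 ∧ x5) = False → False = True
(x3 ⊕ x5) ↔ ((x3 ∧ (x3 ⊕ x5)) → (x3 ∧ x5)) = False ↔ True = False
¬((x3 ⊕ x5) ↔ ((x3 ∧ (x3 ⊕ x5)) → (x3 ∧ x5))) = ¬False = True
(x5 → (x5 ↔ (x5 ↔ ¬(x5 ⊕ x3)))) ↔ ¬((x3 ⊕ x5) ↔ ((x3 ∧ (x3 ⊕ x5)) → (x3 ∧ x5))) = True ↔ True = True
((x5 ⊕ x3) → x3) → ((x5 → (x5 ↔ (x5 ↔ ¬(x5 ⊕ x3)))) ↔ ¬((x3 ⊕ x5) ↔ ((x3 ∧ (x3 ⊕ x5)) → (x3 ∧ x5)))) = True → True = True
x3 ↔ (((x5 ⊕ x3) → x3) → ((x5 → (x5 ↔ (x5 ↔ ¬(x5 ⊕ x3)))) ↔ ¬((x3 ⊕ x5) ↔ ((x3 ∧ (x3 ⊕ x5)) → (x3 ∧ x5))))) = False ↔ True = False
(x3 ↔ (((x5 ⊕ x3) → x3) → ((x5 → (x5 ↔ (x5 ↔ ¬(x5 ⊕ x3)))) ↔ ¬((x3 ⊕ x5) ↔ ((x3 ∧ (x3 ⊕ x5)) → (x3 ∧ x5)))))) ↔ x5 = False ↔ False = True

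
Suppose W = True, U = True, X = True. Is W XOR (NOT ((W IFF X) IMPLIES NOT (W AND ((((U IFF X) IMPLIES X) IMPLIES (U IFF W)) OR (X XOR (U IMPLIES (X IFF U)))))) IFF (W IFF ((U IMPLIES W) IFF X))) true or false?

W IFF X = True IFF True = True
U IFF X = True IFF True = True
(U IFF X) IMPLIES X = True IMPLIES True = True
U IFF W = True IFF True = True
((U IFF X) IMPLIES X) IMPLIES (U IFF W) = True IMPLIES True = True
X IFF U = True IFF True = True
U IMPLIES (X IFF U) = True IMPLIES True = True
X XOR (U IMPLIES (X IFF U)) = True XOR True = False
(((U IFF X) IMPLIES X) IMPLIES (U IFF W)) OR (X XOR (U IMPLIES (X IFF U))) = True OR False = True
W AND ((((U IFF X) IMPLIES X) IMPLIES (U IFF W)) OR (X XOR (U IMPLIES (X IFF U)))) = True AND True = True
NOT (W AND ((((U IFF X) IMPLIES X) IMPLIES (U IFF W)) OR (X XOR (U IMPLIES (X IFF U))))) = NOT True = False
(W IFF X) IMPLIES NOT (W AND ((((U IFF X) IMPLIES X) IMPLIES (U IFF W)) OR (X XOR (U IMPLIES (X IFF U))))) = True IMPLIES False = False
NOT ((W IFF X) IMPLIES NOT (W AND ((((U IFF X) IMPLIES X) IMPLIES (U IFF W)) OR (X XOR (U IMPLIES (X IFF U)))))) = NOT False = True
U IMPLIES W = True IMPLIES True = True
(U IMPLIES W) IFF X = True IFF True = True
W IFF ((U IMPLIES W) IFF X) = True IFF True = True
NOT ((W IFF X) IMPLIES NOT (W AND ((((U IFF X) IMPLIES X) IMPLIES (U IFF W)) OR (X XOR (U IMPLIES (X IFF U)))))) IFF (W IFF ((U IMPLIES W) IFF X)) = True IFF True = True
W XOR (NOT ((W IFF X) IMPLIES NOT (W AND ((((U IFF X) IMPLIES X) IMPLIES (U IFF W)) OR (X XOR (U IMPLIES (X IFF U)))))) IFF (W IFF ((U IMPLIES W) IFF X))) = True XOR True = False

False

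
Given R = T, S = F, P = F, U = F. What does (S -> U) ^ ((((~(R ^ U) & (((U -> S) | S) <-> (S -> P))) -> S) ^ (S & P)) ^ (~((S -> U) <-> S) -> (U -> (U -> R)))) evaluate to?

T

Substituting R=T, S=F, P=F, U=F:
S -> U = F -> F = T
R ^ U = T ^ F = T
~(R ^ U) = ~T = F
U -> S = F -> F = T
(U -> S) | S = T | F = T
S -> P = F -> F = T
((U -> S) | S) <-> (S -> P) = T <-> T = T
~(R ^ U) & (((U -> S) | S) <-> (S -> P)) = F & T = F
(~(R ^ U) & (((U -> S) | S) <-> (S -> P))) -> S = F -> F = T
S & P = F & F = F
((~(R ^ U) & (((U -> S) | S) <-> (S -> P))) -> S) ^ (S & P) = T ^ F = T
S -> U = F -> F = T
(S -> U) <-> S = T <-> F = F
~((S -> U) <-> S) = ~F = T
U -> R = F -> T = T
U -> (U -> R) = F -> T = T
~((S -> U) <-> S) -> (U -> (U -> R)) = T -> T = T
(((~(R ^ U) & (((U -> S) | S) <-> (S -> P))) -> S) ^ (S & P)) ^ (~((S -> U) <-> S) -> (U -> (U -> R))) = T ^ T = F
(S -> U) ^ ((((~(R ^ U) & (((U -> S) | S) <-> (S -> P))) -> S) ^ (S & P)) ^ (~((S -> U) <-> S) -> (U -> (U -> R)))) = T ^ F = T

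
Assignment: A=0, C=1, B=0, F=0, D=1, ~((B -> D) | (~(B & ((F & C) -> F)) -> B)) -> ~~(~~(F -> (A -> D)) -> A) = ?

B -> D = 0 -> 1 = 1
F & C = 0 & 1 = 0
(F & C) -> F = 0 -> 0 = 1
B & ((F & C) -> F) = 0 & 1 = 0
~(B & ((F & C) -> F)) = ~0 = 1
~(B & ((F & C) -> F)) -> B = 1 -> 0 = 0
(B -> D) | (~(B & ((F & C) -> F)) -> B) = 1 | 0 = 1
~((B -> D) | (~(B & ((F & C) -> F)) -> B)) = ~1 = 0
A -> D = 0 -> 1 = 1
F -> (A -> D) = 0 -> 1 = 1
~(F -> (A -> D)) = ~1 = 0
~~(F -> (A -> D)) = ~0 = 1
~~(F -> (A -> D)) -> A = 1 -> 0 = 0
~(~~(F -> (A -> D)) -> A) = ~0 = 1
~~(~~(F -> (A -> D)) -> A) = ~1 = 0
~((B -> D) | (~(B & ((F & C) -> F)) -> B)) -> ~~(~~(F -> (A -> D)) -> A) = 0 -> 0 = 1

1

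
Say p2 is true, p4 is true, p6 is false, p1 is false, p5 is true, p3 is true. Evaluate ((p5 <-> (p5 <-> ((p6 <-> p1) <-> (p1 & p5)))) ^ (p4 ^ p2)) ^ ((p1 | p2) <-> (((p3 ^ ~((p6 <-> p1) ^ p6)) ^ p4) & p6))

F

p6 <-> p1 = F <-> F = T
p1 & p5 = F & T = F
(p6 <-> p1) <-> (p1 & p5) = T <-> F = F
p5 <-> ((p6 <-> p1) <-> (p1 & p5)) = T <-> F = F
p5 <-> (p5 <-> ((p6 <-> p1) <-> (p1 & p5))) = T <-> F = F
p4 ^ p2 = T ^ T = F
(p5 <-> (p5 <-> ((p6 <-> p1) <-> (p1 & p5)))) ^ (p4 ^ p2) = F ^ F = F
p1 | p2 = F | T = T
p6 <-> p1 = F <-> F = T
(p6 <-> p1) ^ p6 = T ^ F = T
~((p6 <-> p1) ^ p6) = ~T = F
p3 ^ ~((p6 <-> p1) ^ p6) = T ^ F = T
(p3 ^ ~((p6 <-> p1) ^ p6)) ^ p4 = T ^ T = F
((p3 ^ ~((p6 <-> p1) ^ p6)) ^ p4) & p6 = F & F = F
(p1 | p2) <-> (((p3 ^ ~((p6 <-> p1) ^ p6)) ^ p4) & p6) = T <-> F = F
((p5 <-> (p5 <-> ((p6 <-> p1) <-> (p1 & p5)))) ^ (p4 ^ p2)) ^ ((p1 | p2) <-> (((p3 ^ ~((p6 <-> p1) ^ p6)) ^ p4) & p6)) = F ^ F = F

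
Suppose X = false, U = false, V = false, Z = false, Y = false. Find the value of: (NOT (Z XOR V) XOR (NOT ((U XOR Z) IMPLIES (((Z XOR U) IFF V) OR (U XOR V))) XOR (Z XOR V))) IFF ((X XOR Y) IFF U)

true

Z XOR V = false XOR false = false
NOT (Z XOR V) = NOT false = true
U XOR Z = false XOR false = false
Z XOR U = false XOR false = false
(Z XOR U) IFF V = false IFF false = true
U XOR V = false XOR false = false
((Z XOR U) IFF V) OR (U XOR V) = true OR false = true
(U XOR Z) IMPLIES (((Z XOR U) IFF V) OR (U XOR V)) = false IMPLIES true = true
NOT ((U XOR Z) IMPLIES (((Z XOR U) IFF V) OR (U XOR V))) = NOT true = false
Z XOR V = false XOR false = false
NOT ((U XOR Z) IMPLIES (((Z XOR U) IFF V) OR (U XOR V))) XOR (Z XOR V) = false XOR false = false
NOT (Z XOR V) XOR (NOT ((U XOR Z) IMPLIES (((Z XOR U) IFF V) OR (U XOR V))) XOR (Z XOR V)) = true XOR false = true
X XOR Y = false XOR false = false
(X XOR Y) IFF U = false IFF false = true
(NOT (Z XOR V) XOR (NOT ((U XOR Z) IMPLIES (((Z XOR U) IFF V) OR (U XOR V))) XOR (Z XOR V))) IFF ((X XOR Y) IFF U) = true IFF true = true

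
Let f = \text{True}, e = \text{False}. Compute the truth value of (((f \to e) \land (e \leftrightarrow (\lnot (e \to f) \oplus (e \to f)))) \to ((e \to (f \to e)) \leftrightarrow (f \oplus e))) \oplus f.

\text{False}

f \to e = \text{True} \to \text{False} = \text{False}
e \to f = \text{False} \to \text{True} = \text{True}
\lnot (e \to f) = \lnot \text{True} = \text{False}
e \to f = \text{False} \to \text{True} = \text{True}
\lnot (e \to f) \oplus (e \to f) = \text{False} \oplus \text{True} = \text{True}
e \leftrightarrow (\lnot (e \to f) \oplus (e \to f)) = \text{False} \leftrightarrow \text{True} = \text{False}
(f \to e) \land (e \leftrightarrow (\lnot (e \to f) \oplus (e \to f))) = \text{False} \land \text{False} = \text{False}
f \to e = \text{True} \to \text{False} = \text{False}
e \to (f \to e) = \text{False} \to \text{False} = \text{True}
f \oplus e = \text{True} \oplus \text{False} = \text{True}
(e \to (f \to e)) \leftrightarrow (f \oplus e) = \text{True} \leftrightarrow \text{True} = \text{True}
((f \to e) \land (e \leftrightarrow (\lnot (e \to f) \oplus (e \to f)))) \to ((e \to (f \to e)) \leftrightarrow (f \oplus e)) = \text{False} \to \text{True} = \text{True}
(((f \to e) \land (e \leftrightarrow (\lnot (e \to f) \oplus (e \to f)))) \to ((e \to (f \to e)) \leftrightarrow (f \oplus e))) \oplus f = \text{True} \oplus \text{True} = \text{False}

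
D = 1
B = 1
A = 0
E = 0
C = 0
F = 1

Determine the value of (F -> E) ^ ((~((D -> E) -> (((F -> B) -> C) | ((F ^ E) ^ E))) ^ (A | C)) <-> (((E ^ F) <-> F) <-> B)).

Substituting D=1, B=1, A=0, E=0, C=0, F=1:
F -> E = 1 -> 0 = 0
D -> E = 1 -> 0 = 0
F -> B = 1 -> 1 = 1
(F -> B) -> C = 1 -> 0 = 0
F ^ E = 1 ^ 0 = 1
(F ^ E) ^ E = 1 ^ 0 = 1
((F -> B) -> C) | ((F ^ E) ^ E) = 0 | 1 = 1
(D -> E) -> (((F -> B) -> C) | ((F ^ E) ^ E)) = 0 -> 1 = 1
~((D -> E) -> (((F -> B) -> C) | ((F ^ E) ^ E))) = ~1 = 0
A | C = 0 | 0 = 0
~((D -> E) -> (((F -> B) -> C) | ((F ^ E) ^ E))) ^ (A | C) = 0 ^ 0 = 0
E ^ F = 0 ^ 1 = 1
(E ^ F) <-> F = 1 <-> 1 = 1
((E ^ F) <-> F) <-> B = 1 <-> 1 = 1
(~((D -> E) -> (((F -> B) -> C) | ((F ^ E) ^ E))) ^ (A | C)) <-> (((E ^ F) <-> F) <-> B) = 0 <-> 1 = 0
(F -> E) ^ ((~((D -> E) -> (((F -> B) -> C) | ((F ^ E) ^ E))) ^ (A | C)) <-> (((E ^ F) <-> F) <-> B)) = 0 ^ 0 = 0

0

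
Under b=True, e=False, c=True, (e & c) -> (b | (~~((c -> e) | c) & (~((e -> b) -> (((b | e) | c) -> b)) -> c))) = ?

e & c = False & True = False
c -> e = True -> False = False
(c -> e) | c = False | True = True
~((c -> e) | c) = ~True = False
~~((c -> e) | c) = ~False = True
e -> b = False -> True = True
b | e = True | False = True
(b | e) | c = True | True = True
((b | e) | c) -> b = True -> True = True
(e -> b) -> (((b | e) | c) -> b) = True -> True = True
~((e -> b) -> (((b | e) | c) -> b)) = ~True = False
~((e -> b) -> (((b | e) | c) -> b)) -> c = False -> True = True
~~((c -> e) | c) & (~((e -> b) -> (((b | e) | c) -> b)) -> c) = True & True = True
b | (~~((c -> e) | c) & (~((e -> b) -> (((b | e) | c) -> b)) -> c)) = True | True = True
(e & c) -> (b | (~~((c -> e) | c) & (~((e -> b) -> (((b | e) | c) -> b)) -> c))) = False -> True = True

True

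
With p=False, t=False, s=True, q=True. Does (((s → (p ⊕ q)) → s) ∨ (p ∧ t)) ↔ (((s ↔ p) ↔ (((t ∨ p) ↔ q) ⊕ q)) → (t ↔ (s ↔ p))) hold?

p ⊕ q = False ⊕ True = True
s → (p ⊕ q) = True → True = True
(s → (p ⊕ q)) → s = True → True = True
p ∧ t = False ∧ False = False
((s → (p ⊕ q)) → s) ∨ (p ∧ t) = True ∨ False = True
s ↔ p = True ↔ False = False
t ∨ p = False ∨ False = False
(t ∨ p) ↔ q = False ↔ True = False
((t ∨ p) ↔ q) ⊕ q = False ⊕ True = True
(s ↔ p) ↔ (((t ∨ p) ↔ q) ⊕ q) = False ↔ True = False
s ↔ p = True ↔ False = False
t ↔ (s ↔ p) = False ↔ False = True
((s ↔ p) ↔ (((t ∨ p) ↔ q) ⊕ q)) → (t ↔ (s ↔ p)) = False → True = True
(((s → (p ⊕ q)) → s) ∨ (p ∧ t)) ↔ (((s ↔ p) ↔ (((t ∨ p) ↔ q) ⊕ q)) → (t ↔ (s ↔ p))) = True ↔ True = True

True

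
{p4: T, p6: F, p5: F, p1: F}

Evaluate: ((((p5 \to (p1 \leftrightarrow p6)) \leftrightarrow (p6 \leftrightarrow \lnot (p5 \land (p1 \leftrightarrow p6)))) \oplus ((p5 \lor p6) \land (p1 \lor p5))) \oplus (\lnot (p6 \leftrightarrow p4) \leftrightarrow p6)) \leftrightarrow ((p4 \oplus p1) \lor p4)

p1 \leftrightarrow p6 = F \leftrightarrow F = T
p5 \to (p1 \leftrightarrow p6) = F \to T = T
p1 \leftrightarrow p6 = F \leftrightarrow F = T
p5 \land (p1 \leftrightarrow p6) = F \land T = F
\lnot (p5 \land (p1 \leftrightarrow p6)) = \lnot F = T
p6 \leftrightarrow \lnot (p5 \land (p1 \leftrightarrow p6)) = F \leftrightarrow T = F
(p5 \to (p1 \leftrightarrow p6)) \leftrightarrow (p6 \leftrightarrow \lnot (p5 \land (p1 \leftrightarrow p6))) = T \leftrightarrow F = F
p5 \lor p6 = F \lor F = F
p1 \lor p5 = F \lor F = F
(p5 \lor p6) \land (p1 \lor p5) = F \land F = F
((p5 \to (p1 \leftrightarrow p6)) \leftrightarrow (p6 \leftrightarrow \lnot (p5 \land (p1 \leftrightarrow p6)))) \oplus ((p5 \lor p6) \land (p1 \lor p5)) = F \oplus F = F
p6 \leftrightarrow p4 = F \leftrightarrow T = F
\lnot (p6 \leftrightarrow p4) = \lnot F = T
\lnot (p6 \leftrightarrow p4) \leftrightarrow p6 = T \leftrightarrow F = F
(((p5 \to (p1 \leftrightarrow p6)) \leftrightarrow (p6 \leftrightarrow \lnot (p5 \land (p1 \leftrightarrow p6)))) \oplus ((p5 \lor p6) \land (p1 \lor p5))) \oplus (\lnot (p6 \leftrightarrow p4) \leftrightarrow p6) = F \oplus F = F
p4 \oplus p1 = T \oplus F = T
(p4 \oplus p1) \lor p4 = T \lor T = T
((((p5 \to (p1 \leftrightarrow p6)) \leftrightarrow (p6 \leftrightarrow \lnot (p5 \land (p1 \leftrightarrow p6)))) \oplus ((p5 \lor p6) \land (p1 \lor p5))) \oplus (\lnot (p6 \leftrightarrow p4) \leftrightarrow p6)) \leftrightarrow ((p4 \oplus p1) \lor p4) = F \leftrightarrow T = F

F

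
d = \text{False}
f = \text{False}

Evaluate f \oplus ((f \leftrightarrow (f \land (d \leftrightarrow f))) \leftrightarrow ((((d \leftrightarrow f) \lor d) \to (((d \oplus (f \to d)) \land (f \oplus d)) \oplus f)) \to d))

\text{True}

d \leftrightarrow f = \text{False} \leftrightarrow \text{False} = \text{True}
f \land (d \leftrightarrow f) = \text{False} \land \text{True} = \text{False}
f \leftrightarrow (f \land (d \leftrightarrow f)) = \text{False} \leftrightarrow \text{False} = \text{True}
d \leftrightarrow f = \text{False} \leftrightarrow \text{False} = \text{True}
(d \leftrightarrow f) \lor d = \text{True} \lor \text{False} = \text{True}
f \to d = \text{False} \to \text{False} = \text{True}
d \oplus (f \to d) = \text{False} \oplus \text{True} = \text{True}
f \oplus d = \text{False} \oplus \text{False} = \text{False}
(d \oplus (f \to d)) \land (f \oplus d) = \text{True} \land \text{False} = \text{False}
((d \oplus (f \to d)) \land (f \oplus d)) \oplus f = \text{False} \oplus \text{False} = \text{False}
((d \leftrightarrow f) \lor d) \to (((d \oplus (f \to d)) \land (f \oplus d)) \oplus f) = \text{True} \to \text{False} = \text{False}
(((d \leftrightarrow f) \lor d) \to (((d \oplus (f \to d)) \land (f \oplus d)) \oplus f)) \to d = \text{False} \to \text{False} = \text{True}
(f \leftrightarrow (f \land (d \leftrightarrow f))) \leftrightarrow ((((d \leftrightarrow f) \lor d) \to (((d \oplus (f \to d)) \land (f \oplus d)) \oplus f)) \to d) = \text{True} \leftrightarrow \text{True} = \text{True}
f \oplus ((f \leftrightarrow (f \land (d \leftrightarrow f))) \leftrightarrow ((((d \leftrightarrow f) \lor d) \to (((d \oplus (f \to d)) \land (f \oplus d)) \oplus f)) \to d)) = \text{False} \oplus \text{True} = \text{True}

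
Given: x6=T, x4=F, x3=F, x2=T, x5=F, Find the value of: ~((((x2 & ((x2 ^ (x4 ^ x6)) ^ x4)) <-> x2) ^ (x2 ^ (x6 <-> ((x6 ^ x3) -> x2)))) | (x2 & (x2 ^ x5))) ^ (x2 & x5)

x4 ^ x6 = F ^ T = T
x2 ^ (x4 ^ x6) = T ^ T = F
(x2 ^ (x4 ^ x6)) ^ x4 = F ^ F = F
x2 & ((x2 ^ (x4 ^ x6)) ^ x4) = T & F = F
(x2 & ((x2 ^ (x4 ^ x6)) ^ x4)) <-> x2 = F <-> T = F
x6 ^ x3 = T ^ F = T
(x6 ^ x3) -> x2 = T -> T = T
x6 <-> ((x6 ^ x3) -> x2) = T <-> T = T
x2 ^ (x6 <-> ((x6 ^ x3) -> x2)) = T ^ T = F
((x2 & ((x2 ^ (x4 ^ x6)) ^ x4)) <-> x2) ^ (x2 ^ (x6 <-> ((x6 ^ x3) -> x2))) = F ^ F = F
x2 ^ x5 = T ^ F = T
x2 & (x2 ^ x5) = T & T = T
(((x2 & ((x2 ^ (x4 ^ x6)) ^ x4)) <-> x2) ^ (x2 ^ (x6 <-> ((x6 ^ x3) -> x2)))) | (x2 & (x2 ^ x5)) = F | T = T
~((((x2 & ((x2 ^ (x4 ^ x6)) ^ x4)) <-> x2) ^ (x2 ^ (x6 <-> ((x6 ^ x3) -> x2)))) | (x2 & (x2 ^ x5))) = ~T = F
x2 & x5 = T & F = F
~((((x2 & ((x2 ^ (x4 ^ x6)) ^ x4)) <-> x2) ^ (x2 ^ (x6 <-> ((x6 ^ x3) -> x2)))) | (x2 & (x2 ^ x5))) ^ (x2 & x5) = F ^ F = F

F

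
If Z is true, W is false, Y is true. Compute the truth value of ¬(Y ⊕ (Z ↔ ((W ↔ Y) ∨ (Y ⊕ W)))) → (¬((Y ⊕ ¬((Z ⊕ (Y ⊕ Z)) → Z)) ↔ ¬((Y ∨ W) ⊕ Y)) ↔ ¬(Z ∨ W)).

True

Substituting Z=True, W=False, Y=True:
W ↔ Y = False ↔ True = False
Y ⊕ W = True ⊕ False = True
(W ↔ Y) ∨ (Y ⊕ W) = False ∨ True = True
Z ↔ ((W ↔ Y) ∨ (Y ⊕ W)) = True ↔ True = True
Y ⊕ (Z ↔ ((W ↔ Y) ∨ (Y ⊕ W))) = True ⊕ True = False
¬(Y ⊕ (Z ↔ ((W ↔ Y) ∨ (Y ⊕ W)))) = ¬False = True
Y ⊕ Z = True ⊕ True = False
Z ⊕ (Y ⊕ Z) = True ⊕ False = True
(Z ⊕ (Y ⊕ Z)) → Z = True → True = True
¬((Z ⊕ (Y ⊕ Z)) → Z) = ¬True = False
Y ⊕ ¬((Z ⊕ (Y ⊕ Z)) → Z) = True ⊕ False = True
Y ∨ W = True ∨ False = True
(Y ∨ W) ⊕ Y = True ⊕ True = False
¬((Y ∨ W) ⊕ Y) = ¬False = True
(Y ⊕ ¬((Z ⊕ (Y ⊕ Z)) → Z)) ↔ ¬((Y ∨ W) ⊕ Y) = True ↔ True = True
¬((Y ⊕ ¬((Z ⊕ (Y ⊕ Z)) → Z)) ↔ ¬((Y ∨ W) ⊕ Y)) = ¬True = False
Z ∨ W = True ∨ False = True
¬(Z ∨ W) = ¬True = False
¬((Y ⊕ ¬((Z ⊕ (Y ⊕ Z)) → Z)) ↔ ¬((Y ∨ W) ⊕ Y)) ↔ ¬(Z ∨ W) = False ↔ False = True
¬(Y ⊕ (Z ↔ ((W ↔ Y) ∨ (Y ⊕ W)))) → (¬((Y ⊕ ¬((Z ⊕ (Y ⊕ Z)) → Z)) ↔ ¬((Y ∨ W) ⊕ Y)) ↔ ¬(Z ∨ W)) = True → True = True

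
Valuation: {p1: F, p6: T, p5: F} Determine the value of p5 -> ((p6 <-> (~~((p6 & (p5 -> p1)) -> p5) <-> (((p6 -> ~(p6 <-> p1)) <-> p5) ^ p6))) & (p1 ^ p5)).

Substituting p1=F, p6=T, p5=F:
p5 -> p1 = F -> F = T
p6 & (p5 -> p1) = T & T = T
(p6 & (p5 -> p1)) -> p5 = T -> F = F
~((p6 & (p5 -> p1)) -> p5) = ~F = T
~~((p6 & (p5 -> p1)) -> p5) = ~T = F
p6 <-> p1 = T <-> F = F
~(p6 <-> p1) = ~F = T
p6 -> ~(p6 <-> p1) = T -> T = T
(p6 -> ~(p6 <-> p1)) <-> p5 = T <-> F = F
((p6 -> ~(p6 <-> p1)) <-> p5) ^ p6 = F ^ T = T
~~((p6 & (p5 -> p1)) -> p5) <-> (((p6 -> ~(p6 <-> p1)) <-> p5) ^ p6) = F <-> T = F
p6 <-> (~~((p6 & (p5 -> p1)) -> p5) <-> (((p6 -> ~(p6 <-> p1)) <-> p5) ^ p6)) = T <-> F = F
p1 ^ p5 = F ^ F = F
(p6 <-> (~~((p6 & (p5 -> p1)) -> p5) <-> (((p6 -> ~(p6 <-> p1)) <-> p5) ^ p6))) & (p1 ^ p5) = F & F = F
p5 -> ((p6 <-> (~~((p6 & (p5 -> p1)) -> p5) <-> (((p6 -> ~(p6 <-> p1)) <-> p5) ^ p6))) & (p1 ^ p5)) = F -> F = T

T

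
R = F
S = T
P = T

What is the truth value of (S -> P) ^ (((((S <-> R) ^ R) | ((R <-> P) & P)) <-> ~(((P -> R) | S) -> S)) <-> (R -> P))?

F

Substituting R=F, S=T, P=T:
S -> P = T -> T = T
S <-> R = T <-> F = F
(S <-> R) ^ R = F ^ F = F
R <-> P = F <-> T = F
(R <-> P) & P = F & T = F
((S <-> R) ^ R) | ((R <-> P) & P) = F | F = F
P -> R = T -> F = F
(P -> R) | S = F | T = T
((P -> R) | S) -> S = T -> T = T
~(((P -> R) | S) -> S) = ~T = F
(((S <-> R) ^ R) | ((R <-> P) & P)) <-> ~(((P -> R) | S) -> S) = F <-> F = T
R -> P = F -> T = T
((((S <-> R) ^ R) | ((R <-> P) & P)) <-> ~(((P -> R) | S) -> S)) <-> (R -> P) = T <-> T = T
(S -> P) ^ (((((S <-> R) ^ R) | ((R <-> P) & P)) <-> ~(((P -> R) | S) -> S)) <-> (R -> P)) = T ^ T = F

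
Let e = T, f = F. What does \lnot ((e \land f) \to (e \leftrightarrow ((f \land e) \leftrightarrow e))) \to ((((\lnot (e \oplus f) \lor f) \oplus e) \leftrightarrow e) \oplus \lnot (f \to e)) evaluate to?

T

e \land f = T \land F = F
f \land e = F \land T = F
(f \land e) \leftrightarrow e = F \leftrightarrow T = F
e \leftrightarrow ((f \land e) \leftrightarrow e) = T \leftrightarrow F = F
(e \land f) \to (e \leftrightarrow ((f \land e) \leftrightarrow e)) = F \to F = T
\lnot ((e \land f) \to (e \leftrightarrow ((f \land e) \leftrightarrow e))) = \lnot T = F
e \oplus f = T \oplus F = T
\lnot (e \oplus f) = \lnot T = F
\lnot (e \oplus f) \lor f = F \lor F = F
(\lnot (e \oplus f) \lor f) \oplus e = F \oplus T = T
((\lnot (e \oplus f) \lor f) \oplus e) \leftrightarrow e = T \leftrightarrow T = T
f \to e = F \to T = T
\lnot (f \to e) = \lnot T = F
(((\lnot (e \oplus f) \lor f) \oplus e) \leftrightarrow e) \oplus \lnot (f \to e) = T \oplus F = T
\lnot ((e \land f) \to (e \leftrightarrow ((f \land e) \leftrightarrow e))) \to ((((\lnot (e \oplus f) \lor f) \oplus e) \leftrightarrow e) \oplus \lnot (f \to e)) = F \to T = T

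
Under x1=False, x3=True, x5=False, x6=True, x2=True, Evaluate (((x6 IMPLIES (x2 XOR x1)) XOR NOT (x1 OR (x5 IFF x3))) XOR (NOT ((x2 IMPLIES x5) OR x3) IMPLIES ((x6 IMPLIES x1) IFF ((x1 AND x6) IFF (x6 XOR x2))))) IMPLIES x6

x2 XOR x1 = True XOR False = True
x6 IMPLIES (x2 XOR x1) = True IMPLIES True = True
x5 IFF x3 = False IFF True = False
x1 OR (x5 IFF x3) = False OR False = False
NOT (x1 OR (x5 IFF x3)) = NOT False = True
(x6 IMPLIES (x2 XOR x1)) XOR NOT (x1 OR (x5 IFF x3)) = True XOR True = False
x2 IMPLIES x5 = True IMPLIES False = False
(x2 IMPLIES x5) OR x3 = False OR True = True
NOT ((x2 IMPLIES x5) OR x3) = NOT True = False
x6 IMPLIES x1 = True IMPLIES False = False
x1 AND x6 = False AND True = False
x6 XOR x2 = True XOR True = False
(x1 AND x6) IFF (x6 XOR x2) = False IFF False = True
(x6 IMPLIES x1) IFF ((x1 AND x6) IFF (x6 XOR x2)) = False IFF True = False
NOT ((x2 IMPLIES x5) OR x3) IMPLIES ((x6 IMPLIES x1) IFF ((x1 AND x6) IFF (x6 XOR x2))) = False IMPLIES False = True
((x6 IMPLIES (x2 XOR x1)) XOR NOT (x1 OR (x5 IFF x3))) XOR (NOT ((x2 IMPLIES x5) OR x3) IMPLIES ((x6 IMPLIES x1) IFF ((x1 AND x6) IFF (x6 XOR x2)))) = False XOR True = True
(((x6 IMPLIES (x2 XOR x1)) XOR NOT (x1 OR (x5 IFF x3))) XOR (NOT ((x2 IMPLIES x5) OR x3) IMPLIES ((x6 IMPLIES x1) IFF ((x1 AND x6) IFF (x6 XOR x2))))) IMPLIES x6 = True IMPLIES True = True

True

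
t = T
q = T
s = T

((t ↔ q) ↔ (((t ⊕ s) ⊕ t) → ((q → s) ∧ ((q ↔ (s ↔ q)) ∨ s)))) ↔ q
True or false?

t ↔ q = T ↔ T = T
t ⊕ s = T ⊕ T = F
(t ⊕ s) ⊕ t = F ⊕ T = T
q → s = T → T = T
s ↔ q = T ↔ T = T
q ↔ (s ↔ q) = T ↔ T = T
(q ↔ (s ↔ q)) ∨ s = T ∨ T = T
(q → s) ∧ ((q ↔ (s ↔ q)) ∨ s) = T ∧ T = T
((t ⊕ s) ⊕ t) → ((q → s) ∧ ((q ↔ (s ↔ q)) ∨ s)) = T → T = T
(t ↔ q) ↔ (((t ⊕ s) ⊕ t) → ((q → s) ∧ ((q ↔ (s ↔ q)) ∨ s))) = T ↔ T = T
((t ↔ q) ↔ (((t ⊕ s) ⊕ t) → ((q → s) ∧ ((q ↔ (s ↔ q)) ∨ s)))) ↔ q = T ↔ T = T

T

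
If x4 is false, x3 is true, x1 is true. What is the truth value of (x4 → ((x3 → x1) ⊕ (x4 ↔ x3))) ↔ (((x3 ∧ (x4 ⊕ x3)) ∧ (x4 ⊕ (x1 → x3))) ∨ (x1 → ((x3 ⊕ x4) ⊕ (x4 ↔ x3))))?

True

x3 → x1 = True → True = True
x4 ↔ x3 = False ↔ True = False
(x3 → x1) ⊕ (x4 ↔ x3) = True ⊕ False = True
x4 → ((x3 → x1) ⊕ (x4 ↔ x3)) = False → True = True
x4 ⊕ x3 = False ⊕ True = True
x3 ∧ (x4 ⊕ x3) = True ∧ True = True
x1 → x3 = True → True = True
x4 ⊕ (x1 → x3) = False ⊕ True = True
(x3 ∧ (x4 ⊕ x3)) ∧ (x4 ⊕ (x1 → x3)) = True ∧ True = True
x3 ⊕ x4 = True ⊕ False = True
x4 ↔ x3 = False ↔ True = False
(x3 ⊕ x4) ⊕ (x4 ↔ x3) = True ⊕ False = True
x1 → ((x3 ⊕ x4) ⊕ (x4 ↔ x3)) = True → True = True
((x3 ∧ (x4 ⊕ x3)) ∧ (x4 ⊕ (x1 → x3))) ∨ (x1 → ((x3 ⊕ x4) ⊕ (x4 ↔ x3))) = True ∨ True = True
(x4 → ((x3 → x1) ⊕ (x4 ↔ x3))) ↔ (((x3 ∧ (x4 ⊕ x3)) ∧ (x4 ⊕ (x1 → x3))) ∨ (x1 → ((x3 ⊕ x4) ⊕ (x4 ↔ x3)))) = True ↔ True = True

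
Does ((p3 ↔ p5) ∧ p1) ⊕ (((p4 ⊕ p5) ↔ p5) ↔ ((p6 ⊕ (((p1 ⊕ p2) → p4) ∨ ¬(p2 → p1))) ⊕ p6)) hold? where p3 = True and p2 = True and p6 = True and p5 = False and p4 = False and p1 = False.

p3 ↔ p5 = True ↔ False = False
(p3 ↔ p5) ∧ p1 = False ∧ False = False
p4 ⊕ p5 = False ⊕ False = False
(p4 ⊕ p5) ↔ p5 = False ↔ False = True
p1 ⊕ p2 = False ⊕ True = True
(p1 ⊕ p2) → p4 = True → False = False
p2 → p1 = True → False = False
¬(p2 → p1) = ¬False = True
((p1 ⊕ p2) → p4) ∨ ¬(p2 → p1) = False ∨ True = True
p6 ⊕ (((p1 ⊕ p2) → p4) ∨ ¬(p2 → p1)) = True ⊕ True = False
(p6 ⊕ (((p1 ⊕ p2) → p4) ∨ ¬(p2 → p1))) ⊕ p6 = False ⊕ True = True
((p4 ⊕ p5) ↔ p5) ↔ ((p6 ⊕ (((p1 ⊕ p2) → p4) ∨ ¬(p2 → p1))) ⊕ p6) = True ↔ True = True
((p3 ↔ p5) ∧ p1) ⊕ (((p4 ⊕ p5) ↔ p5) ↔ ((p6 ⊕ (((p1 ⊕ p2) → p4) ∨ ¬(p2 → p1))) ⊕ p6)) = False ⊕ True = True

True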